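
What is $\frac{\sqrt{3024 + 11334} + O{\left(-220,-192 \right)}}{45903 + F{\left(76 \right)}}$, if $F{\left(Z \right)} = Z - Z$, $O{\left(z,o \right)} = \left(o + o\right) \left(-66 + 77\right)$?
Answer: $- \frac{128}{1391} + \frac{\sqrt{14358}}{45903} \approx -0.08941$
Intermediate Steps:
$O{\left(z,o \right)} = 22 o$ ($O{\left(z,o \right)} = 2 o 11 = 22 o$)
$F{\left(Z \right)} = 0$
$\frac{\sqrt{3024 + 11334} + O{\left(-220,-192 \right)}}{45903 + F{\left(76 \right)}} = \frac{\sqrt{3024 + 11334} + 22 \left(-192\right)}{45903 + 0} = \frac{\sqrt{14358} - 4224}{45903} = \left(-4224 + \sqrt{14358}\right) \frac{1}{45903} = - \frac{128}{1391} + \frac{\sqrt{14358}}{45903}$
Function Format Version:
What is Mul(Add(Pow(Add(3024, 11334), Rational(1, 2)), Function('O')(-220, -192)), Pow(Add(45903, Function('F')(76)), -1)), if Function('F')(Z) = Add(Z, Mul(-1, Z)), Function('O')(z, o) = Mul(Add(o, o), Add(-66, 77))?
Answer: Add(Rational(-128, 1391), Mul(Rational(1, 45903), Pow(14358, Rational(1, 2)))) ≈ -0.089410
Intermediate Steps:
Function('O')(z, o) = Mul(22, o) (Function('O')(z, o) = Mul(Mul(2, o), 11) = Mul(22, o))
Function('F')(Z) = 0
Mul(Add(Pow(Add(3024, 11334), Rational(1, 2)), Function('O')(-220, -192)), Pow(Add(45903, Function('F')(76)), -1)) = Mul(Add(Pow(Add(3024, 11334), Rational(1, 2)), Mul(22, -192)), Pow(Add(45903, 0), -1)) = Mul(Add(Pow(14358, Rational(1, 2)), -4224), Pow(45903, -1)) = Mul(Add(-4224, Pow(14358, Rational(1, 2))), Rational(1, 45903)) = Add(Rational(-128, 1391), Mul(Rational(1, 45903), Pow(14358, Rational(1, 2))))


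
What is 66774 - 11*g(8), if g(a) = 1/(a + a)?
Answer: 1068373/16 ≈ 66773.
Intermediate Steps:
g(a) = 1/(2*a)
66774 - 11*g(8) = 66774 - 11/(2*8) = 66774 - 11*1/16 = 66774 - 11/16 = 1068373/16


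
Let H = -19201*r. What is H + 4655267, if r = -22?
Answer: 5077689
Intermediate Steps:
H = 422422 (H = -19201*(-22) = 422422)
H + 4655267 = 422422 + 4655267 = 5077689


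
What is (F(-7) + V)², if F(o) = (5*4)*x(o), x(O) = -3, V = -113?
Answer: 29929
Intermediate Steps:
F(o) = -60 (F(o) = (5*4)*(-3) = 20*(-3) = -60)
(F(-7) + V)² = (-60 - 113)² = (-173)² = 29929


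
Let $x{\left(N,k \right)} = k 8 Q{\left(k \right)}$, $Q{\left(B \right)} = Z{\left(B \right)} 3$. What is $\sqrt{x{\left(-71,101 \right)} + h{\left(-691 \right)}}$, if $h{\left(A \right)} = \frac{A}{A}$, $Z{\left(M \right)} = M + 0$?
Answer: $5 \sqrt{9793} \approx 494.8$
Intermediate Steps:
$Z{\left(M \right)} = M$
$Q{\left(B \right)} = 3 B$ ($Q{\left(B \right)} = B 3 = 3 B$)
$h{\left(A \right)} = 1$
$x{\left(N,k \right)} = 24 k^{2}$ ($x{\left(N,k \right)} = k 8 \cdot 3 k = 8 k 3 k = 24 k^{2}$)
$\sqrt{x{\left(-71,101 \right)} + h{\left(-691 \right)}} = \sqrt{24 \cdot 101^{2} + 1} = \sqrt{24 \cdot 10201 + 1} = \sqrt{244824 + 1} = \sqrt{244825} = 5 \sqrt{9793}$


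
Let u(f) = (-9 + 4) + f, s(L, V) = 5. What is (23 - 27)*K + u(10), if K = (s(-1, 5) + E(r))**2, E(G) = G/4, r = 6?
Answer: -164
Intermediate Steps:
E(G) = G/4 (E(G) = G*(1/4) = G/4)
K = 169/4 (K = (5 + (1/4)*6)**2 = (5 + 3/2)**2 = (13/2)**2 = 169/4 ≈ 42.250)
u(f) = -5 + f
(23 - 27)*K + u(10) = (23 - 27)*(169/4) + (-5 + 10) = -4*169/4 + 5 = -169 + 5 = -164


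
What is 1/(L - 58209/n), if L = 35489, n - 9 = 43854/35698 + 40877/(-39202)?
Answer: 6427417163/187372810065625 ≈ 3.4303e-5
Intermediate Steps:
n = 6427417163/699716498 (n = 9 + (43854/35698 + 40877/(-39202)) = 9 + (43854*(1/35698) + 40877*(-1/39202)) = 9 + (21927/17849 - 40877/39202) = 9 + 129968681/699716498 = 6427417163/699716498 ≈ 9.1857)
1/(L - 58209/n) = 1/(35489 - 58209/6427417163/699716498) = 1/(35489 - 58209*699716498/6427417163) = 1/(35489 - 40729797632082/6427417163) = 1/(187372810065625/6427417163) = 6427417163/187372810065625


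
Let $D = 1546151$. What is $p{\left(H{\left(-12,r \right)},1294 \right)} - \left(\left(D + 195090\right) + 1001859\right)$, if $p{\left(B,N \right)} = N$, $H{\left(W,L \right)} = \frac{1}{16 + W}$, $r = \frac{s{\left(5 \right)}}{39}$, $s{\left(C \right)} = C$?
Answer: $-2741806$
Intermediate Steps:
$r = \frac{5}{39} \approx 0.12821$
$p{\left(H{\left(-12,r \right)},1294 \right)} - \left(\left(D + 195090\right) + 1001859\right) = 1294 - \left(\left(1546151 + 195090\right) + 1001859\right) = 1294 - \left(1741241 + 1001859\right) = 1294 - 2743100 = -2741806$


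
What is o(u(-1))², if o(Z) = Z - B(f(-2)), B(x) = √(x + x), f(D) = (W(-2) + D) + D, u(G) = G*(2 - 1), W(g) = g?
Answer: -11 + 4*I*√3 ≈ -11.0 + 6.9282*I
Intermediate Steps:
u(G) = G (u(G) = G*1 = G)
f(D) = -2 + 2*D (f(D) = (-2 + D) + D = -2 + 2*D)
B(x) = √2*√x (B(x) = √(2*x) = √2*√x)
o(Z) = Z - 2*I*√3 (o(Z) = Z - √2*√(-2 + 2*(-2)) = Z - √2*√(-2 - 4) = Z - √2*√(-6) = Z - √2*I*√6 = Z - 2*I*√3)
o(u(-1))² = (-1 - 2*I*√3)²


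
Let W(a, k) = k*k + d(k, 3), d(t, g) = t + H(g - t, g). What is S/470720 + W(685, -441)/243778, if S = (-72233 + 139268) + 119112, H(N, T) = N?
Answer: 68463025923/57375590080 ≈ 1.1932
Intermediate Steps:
d(t, g) = g (d(t, g) = t + (g - t) = g)
S = 186147 (S = 67035 + 119112 = 186147)
W(a, k) = 3 + k² (W(a, k) = k*k + 3 = k² + 3 = 3 + k²)
S/470720 + W(685, -441)/243778 = 186147/470720 + (3 + (-441)²)/243778 = 186147*(1/470720) + (3 + 194481)*(1/243778) = 186147/470720 + 194484*(1/243778) = 186147/470720 + 97242/121889 = 68463025923/57375590080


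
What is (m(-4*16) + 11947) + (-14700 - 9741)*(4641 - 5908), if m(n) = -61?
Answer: 30978633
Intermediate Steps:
(m(-4*16) + 11947) + (-14700 - 9741)*(4641 - 5908) = (-61 + 11947) + (-14700 - 9741)*(4641 - 5908) = 11886 - 24441*(-1267) = 11886 + 30966747 = 30978633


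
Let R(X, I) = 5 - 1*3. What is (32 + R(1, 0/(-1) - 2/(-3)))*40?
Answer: 1360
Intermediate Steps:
R(X, I) = 2 (R(X, I) = 5 - 3 = 2)
(32 + R(1, 0/(-1) - 2/(-3)))*40 = (32 + 2)*40 = 34*40 = 1360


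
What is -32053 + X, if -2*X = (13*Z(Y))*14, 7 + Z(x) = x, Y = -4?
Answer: -31052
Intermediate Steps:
Z(x) = -7 + x
X = 1001 (X = -13*(-7 - 4)*14/2 = -13*(-11)*14/2 = -(-143)*14/2 = -½*(-2002) = 1001)
-32053 + X = -32053 + 1001 = -31052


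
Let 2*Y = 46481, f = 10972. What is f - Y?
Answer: -24537/2 ≈ -12269.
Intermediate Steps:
Y = 46481/2 (Y = (1/2)*46481 = 46481/2 ≈ 23241.)
f - Y = 10972 - 1*46481/2 = 10972 - 46481/2 = -24537/2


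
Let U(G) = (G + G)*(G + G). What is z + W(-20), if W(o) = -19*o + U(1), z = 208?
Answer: 592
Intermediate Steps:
U(G) = 4*G² (U(G) = (2*G)*(2*G) = 4*G²)
W(o) = 4 - 19*o (W(o) = -19*o + 4*1² = -19*o + 4*1 = -19*o + 4 = 4 - 19*o)
z + W(-20) = 208 + (4 - 19*(-20)) = 208 + (4 + 380) = 208 + 384 = 592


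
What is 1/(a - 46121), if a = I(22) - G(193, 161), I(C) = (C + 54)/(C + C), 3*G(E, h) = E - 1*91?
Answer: -11/507686 ≈ -2.1667e-5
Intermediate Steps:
G(E, h) = -91/3 + E/3 (G(E, h) = (E - 1*91)/3 = (E - 91)/3 = (-91 + E)/3 = -91/3 + E/3)
I(C) = (54 + C)/(2*C) (I(C) = (54 + C)/((2*C)) = (54 + C)*(1/(2*C)) = (54 + C)/(2*C))
a = -355/11 (a = (½)*(54 + 22)/22 - (-91/3 + (⅓)*193) = (½)*(1/22)*76 - (-91/3 + 193/3) = 19/11 - 1*34 = 19/11 - 34 = -355/11 ≈ -32.273)
1/(a - 46121) = 1/(-355/11 - 46121) = 1/(-507686/11) = -11/507686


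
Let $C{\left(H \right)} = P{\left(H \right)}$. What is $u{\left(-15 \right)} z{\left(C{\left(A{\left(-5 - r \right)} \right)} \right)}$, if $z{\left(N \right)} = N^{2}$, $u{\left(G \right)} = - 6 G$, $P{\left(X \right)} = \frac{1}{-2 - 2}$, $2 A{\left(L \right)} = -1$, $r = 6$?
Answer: $\frac{45}{8} \approx 5.625$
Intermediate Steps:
$A{\left(L \right)} = - \frac{1}{2}$ ($A{\left(L \right)} = \frac{1}{2} \left(-1\right) = - \frac{1}{2}$)
$P{\left(X \right)} = - \frac{1}{4}$ ($P{\left(X \right)} = \frac{1}{-4} = - \frac{1}{4}$)
$C{\left(H \right)} = - \frac{1}{4}$
$u{\left(-15 \right)} z{\left(C{\left(A{\left(-5 - r \right)} \right)} \right)} = \left(-6\right) \left(-15\right) \left(- \frac{1}{4}\right)^{2} = 90 \cdot \frac{1}{16} = \frac{45}{8}$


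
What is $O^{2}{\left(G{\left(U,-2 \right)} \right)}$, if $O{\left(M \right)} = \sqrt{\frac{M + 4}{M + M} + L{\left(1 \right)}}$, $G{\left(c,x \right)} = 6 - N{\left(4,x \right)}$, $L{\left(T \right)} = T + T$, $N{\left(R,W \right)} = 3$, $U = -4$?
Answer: $\frac{19}{6} \approx 3.1667$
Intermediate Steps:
$L{\left(T \right)} = 2 T$
$G{\left(c,x \right)} = 3$ ($G{\left(c,x \right)} = 6 - 3 = 3$)
$O{\left(M \right)} = \sqrt{2 + \frac{4 + M}{2 M}}$ ($O{\left(M \right)} = \sqrt{\frac{M + 4}{M + M} + 2 \cdot 1} = \sqrt{\frac{4 + M}{2 M} + 2} = \sqrt{2 + \frac{4 + M}{2 M}}$)
$O^{2}{\left(G{\left(U,-2 \right)} \right)} = \left(\frac{\sqrt{10 + \frac{8}{3}}}{2}\right)^{2} = \left(\frac{\sqrt{\frac{38}{3}}}{2}\right)^{2} = \left(\frac{\frac{1}{3} \sqrt{114}}{2}\right)^{2} = \left(\frac{\sqrt{114}}{6}\right)^{2} = \frac{19}{6}$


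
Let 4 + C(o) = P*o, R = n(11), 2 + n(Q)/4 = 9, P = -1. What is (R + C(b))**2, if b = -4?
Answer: 784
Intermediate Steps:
n(Q) = 28 (n(Q) = -8 + 4*9 = -8 + 36 = 28)
R = 28
C(o) = -4 - o
(R + C(b))**2 = (28 + (-4 - 1*(-4)))**2 = (28 + (-4 + 4))**2 = (28 + 0)**2 = 28**2 = 784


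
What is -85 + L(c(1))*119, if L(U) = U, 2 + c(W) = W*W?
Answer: -204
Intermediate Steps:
c(W) = -2 + W² (c(W) = -2 + W*W = -2 + W²)
-85 + L(c(1))*119 = -85 + (-2 + 1²)*119 = -85 + (-2 + 1)*119 = -85 - 1*119 = -85 - 119 = -204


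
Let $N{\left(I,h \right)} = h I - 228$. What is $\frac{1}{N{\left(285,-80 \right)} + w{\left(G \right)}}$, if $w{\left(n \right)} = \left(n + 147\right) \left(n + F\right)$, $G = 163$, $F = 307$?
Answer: $\frac{1}{122672} \approx 8.1518 \cdot 10^{-6}$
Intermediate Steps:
$N{\left(I,h \right)} = -228 + I h$ ($N{\left(I,h \right)} = I h - 228 = -228 + I h$)
$w{\left(n \right)} = \left(147 + n\right) \left(307 + n\right)$ ($w{\left(n \right)} = \left(n + 147\right) \left(n + 307\right) = \left(147 + n\right) \left(307 + n\right)$)
$\frac{1}{N{\left(285,-80 \right)} + w{\left(G \right)}} = \frac{1}{\left(-228 + 285 \left(-80\right)\right) + \left(45129 + 163^{2} + 454 \cdot 163\right)} = \frac{1}{\left(-228 - 22800\right) + \left(45129 + 26569 + 74002\right)} = \frac{1}{-23028 + 145700} = \frac{1}{122672}$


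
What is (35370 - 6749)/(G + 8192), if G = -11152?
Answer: -28621/2960 ≈ -9.6693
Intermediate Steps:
(35370 - 6749)/(G + 8192) = (35370 - 6749)/(-11152 + 8192) = 28621/(-2960) = 28621*(-1/2960) = -28621/2960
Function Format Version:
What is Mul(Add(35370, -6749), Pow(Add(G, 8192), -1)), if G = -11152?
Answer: Rational(-28621, 2960) ≈ -9.6693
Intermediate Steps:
Mul(Add(35370, -6749), Pow(Add(G, 8192), -1)) = Mul(Add(35370, -6749), Pow(Add(-11152, 8192), -1)) = Mul(28621, Pow(-2960, -1)) = Mul(28621, Rational(-1, 2960)) = Rational(-28621, 2960)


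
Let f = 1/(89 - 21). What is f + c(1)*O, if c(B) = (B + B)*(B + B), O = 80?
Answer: 21761/68 ≈ 320.01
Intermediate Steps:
f = 1/68 ≈ 0.014706
c(B) = 4*B² (c(B) = (2*B)*(2*B) = 4*B²)
f + c(1)*O = 1/68 + (4*1²)*80 = 1/68 + (4*1)*80 = 1/68 + 4*80 = 1/68 + 320 = 21761/68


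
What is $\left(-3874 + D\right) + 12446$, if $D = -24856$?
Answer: $-16284$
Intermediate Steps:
$\left(-3874 + D\right) + 12446 = \left(-3874 - 24856\right) + 12446 = -28730 + 12446 = -16284$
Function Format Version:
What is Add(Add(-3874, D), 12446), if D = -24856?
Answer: -16284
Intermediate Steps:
Add(Add(-3874, D), 12446) = Add(Add(-3874, -24856), 12446) = Add(-28730, 12446) = -16284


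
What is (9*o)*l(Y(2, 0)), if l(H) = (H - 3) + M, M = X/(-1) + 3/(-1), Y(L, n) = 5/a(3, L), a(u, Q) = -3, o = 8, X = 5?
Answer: -912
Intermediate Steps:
Y(L, n) = -5/3 (Y(L, n) = 5/(-3) = 5*(-⅓) = -5/3)
M = -8 (M = 5/(-1) + 3/(-1) = 5*(-1) + 3*(-1) = -5 - 3 = -8)
l(H) = -11 + H (l(H) = (H - 3) - 8 = (-3 + H) - 8 = -11 + H)
(9*o)*l(Y(2, 0)) = (9*8)*(-11 - 5/3) = 72*(-38/3) = -912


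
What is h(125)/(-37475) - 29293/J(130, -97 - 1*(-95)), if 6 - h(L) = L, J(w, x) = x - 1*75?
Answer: 99796758/262325 ≈ 380.43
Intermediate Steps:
J(w, x) = -75 + x (J(w, x) = x - 75 = -75 + x)
h(L) = 6 - L
h(125)/(-37475) - 29293/J(130, -97 - 1*(-95)) = (6 - 1*125)/(-37475) - 29293/(-75 + (-97 - 1*(-95))) = (6 - 125)*(-1/37475) - 29293/(-75 + (-97 + 95)) = -119*(-1/37475) - 29293/(-75 - 2) = 119/37475 - 29293/(-77) = 119/37475 - 29293*(-1/77) = 119/37475 + 2663/7 = 99796758/262325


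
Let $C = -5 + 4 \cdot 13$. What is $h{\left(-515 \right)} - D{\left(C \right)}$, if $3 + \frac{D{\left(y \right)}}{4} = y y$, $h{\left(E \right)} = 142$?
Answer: $-8682$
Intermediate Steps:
$C = 47$ ($C = -5 + 52 = 47$)
$D{\left(y \right)} = -12 + 4 y^{2}$ ($D{\left(y \right)} = -12 + 4 y y = -12 + 4 y^{2}$)
$h{\left(-515 \right)} - D{\left(C \right)} = 142 - \left(-12 + 4 \cdot 47^{2}\right) = 142 - \left(-12 + 4 \cdot 2209\right) = 142 - \left(-12 + 8836\right) = 142 - 8824 = -8682$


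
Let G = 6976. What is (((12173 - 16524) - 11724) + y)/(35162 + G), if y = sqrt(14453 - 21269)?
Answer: -16075/42138 + 2*I*sqrt(426)/21069 ≈ -0.38148 + 0.0019593*I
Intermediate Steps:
y = 4*I*sqrt(426) (y = sqrt(-6816) = 4*I*sqrt(426) ≈ 82.559*I)
(((12173 - 16524) - 11724) + y)/(35162 + G) = (((12173 - 16524) - 11724) + 4*I*sqrt(426))/(35162 + 6976) = ((-4351 - 11724) + 4*I*sqrt(426))/42138 = (-16075 + 4*I*sqrt(426))*(1/42138) = -16075/42138 + 2*I*sqrt(426)/21069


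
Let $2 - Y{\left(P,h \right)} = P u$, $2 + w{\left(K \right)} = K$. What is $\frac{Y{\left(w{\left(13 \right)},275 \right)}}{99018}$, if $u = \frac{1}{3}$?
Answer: $- \frac{5}{297054} \approx -1.6832 \cdot 10^{-5}$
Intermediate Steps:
$w{\left(K \right)} = -2 + K$
$u = \frac{1}{3} \approx 0.33333$
$Y{\left(P,h \right)} = 2 - \frac{P}{3}$ ($Y{\left(P,h \right)} = 2 - P \frac{1}{3} = 2 - \frac{P}{3}$)
$\frac{Y{\left(w{\left(13 \right)},275 \right)}}{99018} = \frac{2 - \frac{-2 + 13}{3}}{99018} = \left(2 - \frac{11}{3}\right) \frac{1}{99018} = \left(- \frac{5}{3}\right) \frac{1}{99018} = - \frac{5}{297054}$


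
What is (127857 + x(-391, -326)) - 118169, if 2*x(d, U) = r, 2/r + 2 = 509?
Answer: 4911817/507 ≈ 9688.0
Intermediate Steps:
r = 2/507 (r = 2/(-2 + 509) = 2/507 ≈ 0.0039448)
x(d, U) = 1/507 (x(d, U) = (½)*(2/507) = 1/507)
(127857 + x(-391, -326)) - 118169 = (127857 + 1/507) - 118169 = 64823500/507 - 118169 = 4911817/507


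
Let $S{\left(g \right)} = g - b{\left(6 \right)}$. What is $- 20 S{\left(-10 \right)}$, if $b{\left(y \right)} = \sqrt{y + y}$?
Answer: $200 + 40 \sqrt{3} \approx 269.28$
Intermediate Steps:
$b{\left(y \right)} = \sqrt{2} \sqrt{y}$ ($b{\left(y \right)} = \sqrt{2 y} = \sqrt{2} \sqrt{y}$)
$S{\left(g \right)} = g - 2 \sqrt{3}$ ($S{\left(g \right)} = g - \sqrt{2} \sqrt{6} = g - 2 \sqrt{3}$)
$- 20 S{\left(-10 \right)} = - 20 \left(-10 - 2 \sqrt{3}\right) = 200 + 40 \sqrt{3}$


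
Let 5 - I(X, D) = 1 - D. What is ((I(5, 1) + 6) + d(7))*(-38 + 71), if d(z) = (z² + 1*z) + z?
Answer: 2442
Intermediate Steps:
I(X, D) = 4 + D (I(X, D) = 5 - (1 - D) = 5 + (-1 + D) = 4 + D)
d(z) = z² + 2*z (d(z) = (z² + z) + z = (z + z²) + z = z² + 2*z)
((I(5, 1) + 6) + d(7))*(-38 + 71) = (((4 + 1) + 6) + 7*(2 + 7))*(-38 + 71) = ((5 + 6) + 7*9)*33 = (11 + 63)*33 = 74*33 = 2442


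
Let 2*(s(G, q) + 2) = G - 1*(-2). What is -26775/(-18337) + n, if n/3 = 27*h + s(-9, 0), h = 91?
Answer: 269772483/36674 ≈ 7356.0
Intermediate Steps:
s(G, q) = -1 + G/2 (s(G, q) = -2 + (G - 1*(-2))/2 = -2 + (G + 2)/2 = -2 + (2 + G)/2 = -2 + (1 + G/2) = -1 + G/2)
n = 14709/2 (n = 3*(27*91 + (-1 + (½)*(-9))) = 3*(2457 + (-1 - 9/2)) = 3*(2457 - 11/2) = 3*(4903/2) = 14709/2 ≈ 7354.5)
-26775/(-18337) + n = -26775/(-18337) + 14709/2 = -26775*(-1/18337) + 14709/2 = 26775/18337 + 14709/2 = 269772483/36674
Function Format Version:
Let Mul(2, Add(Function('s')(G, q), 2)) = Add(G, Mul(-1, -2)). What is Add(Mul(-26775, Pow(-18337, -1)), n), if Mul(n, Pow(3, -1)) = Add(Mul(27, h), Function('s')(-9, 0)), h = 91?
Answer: Rational(269772483, 36674) ≈ 7356.0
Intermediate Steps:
Function('s')(G, q) = Add(-1, Mul(Rational(1, 2), G)) (Function('s')(G, q) = Add(-2, Mul(Rational(1, 2), Add(G, Mul(-1, -2)))) = Add(-2, Mul(Rational(1, 2), Add(G, 2))) = Add(-2, Mul(Rational(1, 2), Add(2, G))) = Add(-2, Add(1, Mul(Rational(1, 2), G))) = Add(-1, Mul(Rational(1, 2), G)))
n = Rational(14709, 2) (n = Mul(3, Add(Mul(27, 91), Add(-1, Mul(Rational(1, 2), -9)))) = Mul(3, Add(2457, Add(-1, Rational(-9, 2)))) = Mul(3, Add(2457, Rational(-11, 2))) = Mul(3, Rational(4903, 2)) = Rational(14709, 2) ≈ 7354.5)
Add(Mul(-26775, Pow(-18337, -1)), n) = Add(Mul(-26775, Pow(-18337, -1)), Rational(14709, 2)) = Add(Mul(-26775, Rational(-1, 18337)), Rational(14709, 2)) = Add(Rational(26775, 18337), Rational(14709, 2)) = Rational(269772483, 36674)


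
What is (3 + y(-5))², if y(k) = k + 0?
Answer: 4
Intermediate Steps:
y(k) = k
(3 + y(-5))² = (3 - 5)² = (-2)² = 4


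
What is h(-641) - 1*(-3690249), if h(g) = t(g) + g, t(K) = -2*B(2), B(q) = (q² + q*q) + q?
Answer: 3689588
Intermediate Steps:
B(q) = q + 2*q² (B(q) = (q² + q²) + q = 2*q² + q = q + 2*q²)
t(K) = -20 (t(K) = -4*(1 + 2*2) = -4*(1 + 4) = -4*5 = -2*10 = -20)
h(g) = -20 + g
h(-641) - 1*(-3690249) = (-20 - 641) - 1*(-3690249) = -661 + 3690249 = 3689588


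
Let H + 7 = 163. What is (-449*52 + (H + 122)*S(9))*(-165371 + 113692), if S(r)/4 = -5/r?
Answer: 11146746868/9 ≈ 1.2385e+9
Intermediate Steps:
H = 156 (H = -7 + 163 = 156)
S(r) = -20/r (S(r) = 4*(-5/r) = -20/r)
(-449*52 + (H + 122)*S(9))*(-165371 + 113692) = (-449*52 + (156 + 122)*(-20/9))*(-165371 + 113692) = (-23348 + 278*(-20*⅑))*(-51679) = (-23348 + 278*(-20/9))*(-51679) = (-23348 - 5560/9)*(-51679) = -215692/9*(-51679) = 11146746868/9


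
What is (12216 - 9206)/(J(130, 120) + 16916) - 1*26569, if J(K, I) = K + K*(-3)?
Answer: -221265127/8328 ≈ -26569.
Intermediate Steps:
J(K, I) = -2*K (J(K, I) = K - 3*K = -2*K)
(12216 - 9206)/(J(130, 120) + 16916) - 1*26569 = (12216 - 9206)/(-2*130 + 16916) - 1*26569 = 3010/(-260 + 16916) - 26569 = 3010/16656 - 26569 = 3010*(1/16656) - 26569 = 1505/8328 - 26569 = -221265127/8328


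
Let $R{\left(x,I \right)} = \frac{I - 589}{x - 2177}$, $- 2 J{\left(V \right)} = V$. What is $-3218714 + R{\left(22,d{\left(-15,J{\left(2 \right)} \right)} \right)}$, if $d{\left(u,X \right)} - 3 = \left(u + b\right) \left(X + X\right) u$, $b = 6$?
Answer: $- \frac{6936327814}{2155} \approx -3.2187 \cdot 10^{6}$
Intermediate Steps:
$J{\left(V \right)} = - \frac{V}{2}$
$d{\left(u,X \right)} = 3 + 2 X u \left(6 + u\right)$ ($d{\left(u,X \right)} = 3 + \left(u + 6\right) \left(X + X\right) u = 3 + \left(6 + u\right) 2 X u = 3 + 2 X \left(6 + u\right) u = 3 + 2 X u \left(6 + u\right)$)
$R{\left(x,I \right)} = \frac{-589 + I}{-2177 + x}$
$-3218714 + R{\left(22,d{\left(-15,J{\left(2 \right)} \right)} \right)} = -3218714 + \frac{-589 + \left(3 + 2 \left(\left(- \frac{1}{2}\right) 2\right) \left(-15\right)^{2} + 12 \left(\left(- \frac{1}{2}\right) 2\right) \left(-15\right)\right)}{-2177 + 22} = -3218714 + \frac{-589 + \left(3 + 2 \left(-1\right) 225 + 12 \left(-1\right) \left(-15\right)\right)}{-2155} = -3218714 - \frac{-589 + \left(3 - 450 + 180\right)}{2155} = -3218714 - \frac{-589 - 267}{2155} = -3218714 - - \frac{856}{2155} = -3218714 + \frac{856}{2155} = - \frac{6936327814}{2155}$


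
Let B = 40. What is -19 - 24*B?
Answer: -979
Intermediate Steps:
-19 - 24*B = -19 - 24*40 = -19 - 960 = -979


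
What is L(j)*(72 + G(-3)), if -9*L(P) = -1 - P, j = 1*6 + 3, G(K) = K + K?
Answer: 220/3 ≈ 73.333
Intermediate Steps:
G(K) = 2*K
j = 9 (j = 6 + 3 = 9)
L(P) = ⅑ + P/9 (L(P) = -(-1 - P)/9 = ⅑ + P/9)
L(j)*(72 + G(-3)) = (⅑ + (⅑)*9)*(72 + 2*(-3)) = (⅑ + 1)*(72 - 6) = (10/9)*66 = 220/3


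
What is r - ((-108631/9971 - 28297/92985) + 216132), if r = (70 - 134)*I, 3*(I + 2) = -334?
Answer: -64550730031766/309051145 ≈ -2.0887e+5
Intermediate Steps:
I = -340/3 (I = -2 + (⅓)*(-334) = -2 - 334/3 = -340/3 ≈ -113.33)
r = 21760/3 (r = (70 - 134)*(-340/3) = -64*(-340/3) = 21760/3 ≈ 7253.3)
r - ((-108631/9971 - 28297/92985) + 216132) = 21760/3 - ((-108631/9971 - 28297/92985) + 216132) = 21760/3 - (-10383202922/927153435 + 216132) = 21760/3 - 1*200377143010498/927153435 = 21760/3 - 200377143010498/927153435 = -64550730031766/309051145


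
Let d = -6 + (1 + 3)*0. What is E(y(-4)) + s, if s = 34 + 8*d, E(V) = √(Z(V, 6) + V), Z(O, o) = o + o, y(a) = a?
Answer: -14 + 2*√2 ≈ -11.172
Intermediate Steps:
Z(O, o) = 2*o
E(V) = √(12 + V) (E(V) = √(2*6 + V) = √(12 + V))
d = -6 (d = -6 + 4*0 = -6 + 0 = -6)
s = -14 (s = 34 + 8*(-6) = 34 - 48 = -14)
E(y(-4)) + s = √(12 - 4) - 14 = √8 - 14 = 2*√2 - 14 = -14 + 2*√2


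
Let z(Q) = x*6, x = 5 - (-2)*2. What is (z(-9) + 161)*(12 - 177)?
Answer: -35475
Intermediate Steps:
x = 9 (x = 5 - 1*(-4) = 5 + 4 = 9)
z(Q) = 54 (z(Q) = 9*6 = 54)
(z(-9) + 161)*(12 - 177) = (54 + 161)*(12 - 177) = 215*(-165) = -35475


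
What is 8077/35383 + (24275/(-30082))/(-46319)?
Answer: 274514476451/1202476720354 ≈ 0.22829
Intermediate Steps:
8077/35383 + (24275/(-30082))/(-46319) = 8077*(1/35383) + (24275*(-1/30082))*(-1/46319) = 197/863 - 24275/30082*(-1/46319) = 197/863 + 24275/1393368158 = 274514476451/1202476720354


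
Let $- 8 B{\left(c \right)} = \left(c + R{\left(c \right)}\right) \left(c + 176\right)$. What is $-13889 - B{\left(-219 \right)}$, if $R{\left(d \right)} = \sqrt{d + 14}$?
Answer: $- \frac{101695}{8} - \frac{43 i \sqrt{205}}{8} \approx -12712.0 - 76.958 i$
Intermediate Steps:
$R{\left(d \right)} = \sqrt{14 + d}$
$B{\left(c \right)} = - \frac{\left(176 + c\right) \left(c + \sqrt{14 + c}\right)}{8}$ ($B{\left(c \right)} = - \frac{\left(c + \sqrt{14 + c}\right) \left(c + 176\right)}{8} = - \frac{\left(c + \sqrt{14 + c}\right) \left(176 + c\right)}{8} = - \frac{\left(176 + c\right) \left(c + \sqrt{14 + c}\right)}{8}$)
$-13889 - B{\left(-219 \right)} = -13889 - \left(\left(-22\right) \left(-219\right) - 22 \sqrt{14 - 219} - \frac{\left(-219\right)^{2}}{8} - - \frac{219 \sqrt{14 - 219}}{8}\right) = -13889 - \left(4818 - 22 \sqrt{-205} - \frac{47961}{8} - - \frac{219 \sqrt{-205}}{8}\right) = -13889 - \left(4818 - 22 i \sqrt{205} - \frac{47961}{8} - - \frac{219 i \sqrt{205}}{8}\right) = -13889 - \left(4818 - 22 i \sqrt{205} - \frac{47961}{8} + \frac{219 i \sqrt{205}}{8}\right) = -13889 - \left(- \frac{9417}{8} + \frac{43 i \sqrt{205}}{8}\right) = -13889 + \left(\frac{9417}{8} - \frac{43 i \sqrt{205}}{8}\right) = - \frac{101695}{8} - \frac{43 i \sqrt{205}}{8}$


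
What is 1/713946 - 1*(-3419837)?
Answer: 2441578946803/713946 ≈ 3.4198e+6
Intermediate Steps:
1/713946 - 1*(-3419837) = 1/713946 + 3419837 = 2441578946803/713946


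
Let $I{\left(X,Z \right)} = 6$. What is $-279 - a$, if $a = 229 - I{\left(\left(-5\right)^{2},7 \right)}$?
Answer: $-502$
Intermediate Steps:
$a = 223$ ($a = 229 - 6 = 223$)
$-279 - a = -279 - 223 = -502$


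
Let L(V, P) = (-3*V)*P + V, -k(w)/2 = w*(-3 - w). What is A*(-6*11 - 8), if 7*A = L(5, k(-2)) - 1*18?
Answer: -3478/7 ≈ -496.86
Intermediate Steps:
k(w) = -2*w*(-3 - w)
L(V, P) = V - 3*P*V (L(V, P) = -3*P*V + V = V - 3*P*V)
A = 47/7 (A = (5*(1 - 6*(-2)*(3 - 2)) - 1*18)/7 = (5*(1 - 6*(-2)) - 18)/7 = (5*(1 - 3*(-4)) - 18)/7 = (5*(1 + 12) - 18)/7 = (5*13 - 18)/7 = (65 - 18)/7 = (1/7)*47 = 47/7 ≈ 6.7143)
A*(-6*11 - 8) = 47*(-6*11 - 8)/7 = 47*(-66 - 8)/7 = (47/7)*(-74) = -3478/7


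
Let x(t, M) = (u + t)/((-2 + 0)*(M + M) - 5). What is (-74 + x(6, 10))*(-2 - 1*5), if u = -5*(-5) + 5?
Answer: 2618/5 ≈ 523.60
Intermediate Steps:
u = 30 (u = 25 + 5 = 30)
x(t, M) = (30 + t)/(-5 - 4*M) (x(t, M) = (30 + t)/((-2 + 0)*(M + M) - 5) = (30 + t)/(-4*M - 5) = (30 + t)/(-5 - 4*M))
(-74 + x(6, 10))*(-2 - 1*5) = (-74 + (-30 - 1*6)/(5 + 4*10))*(-2 - 1*5) = (-74 + (-30 - 6)/(5 + 40))*(-2 - 5) = (-74 - 36/45)*(-7) = (-74 + (1/45)*(-36))*(-7) = (-74 - ⅘)*(-7) = -374/5*(-7) = 2618/5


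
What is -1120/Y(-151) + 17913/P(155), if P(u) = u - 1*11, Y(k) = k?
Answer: 955381/7248 ≈ 131.81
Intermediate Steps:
P(u) = -11 + u (P(u) = u - 11 = -11 + u)
-1120/Y(-151) + 17913/P(155) = -1120/(-151) + 17913/(-11 + 155) = -1120*(-1/151) + 17913/144 = 1120/151 + 17913*(1/144) = 1120/151 + 5971/48 = 955381/7248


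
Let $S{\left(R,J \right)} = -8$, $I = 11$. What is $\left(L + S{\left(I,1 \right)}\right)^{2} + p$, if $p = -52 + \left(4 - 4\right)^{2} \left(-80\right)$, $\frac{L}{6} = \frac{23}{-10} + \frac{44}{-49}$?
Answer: $\frac{41247621}{60025} \approx 687.17$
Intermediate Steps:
$L = - \frac{4701}{245}$ ($L = 6 \left(\frac{23}{-10} + \frac{44}{-49}\right) = 6 \left(23 \left(- \frac{1}{10}\right) + 44 \left(- \frac{1}{49}\right)\right) = 6 \left(- \frac{23}{10} - \frac{44}{49}\right) = 6 \left(- \frac{1567}{490}\right) = - \frac{4701}{245} \approx -19.188$)
$p = -52$ ($p = -52 + 0^{2} \left(-80\right) = -52 + 0 \left(-80\right) = -52 + 0 = -52$)
$\left(L + S{\left(I,1 \right)}\right)^{2} + p = \left(- \frac{4701}{245} - 8\right)^{2} - 52 = \left(- \frac{6661}{245}\right)^{2} - 52 = \frac{44368921}{60025} - 52 = \frac{41247621}{60025}$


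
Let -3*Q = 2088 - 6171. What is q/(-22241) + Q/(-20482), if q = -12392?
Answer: 223542943/455540162 ≈ 0.49072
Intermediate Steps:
Q = 1361 (Q = -(2088 - 6171)/3 = -1/3*(-4083) = 1361)
q/(-22241) + Q/(-20482) = -12392/(-22241) + 1361/(-20482) = -12392*(-1/22241) + 1361*(-1/20482) = 12392/22241 - 1361/20482 = 223542943/455540162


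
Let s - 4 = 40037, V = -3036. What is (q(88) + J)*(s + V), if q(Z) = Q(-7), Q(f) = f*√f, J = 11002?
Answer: 407129010 - 259035*I*√7 ≈ 4.0713e+8 - 6.8534e+5*I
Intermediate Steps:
s = 40041 (s = 4 + 40037 = 40041)
Q(f) = f^(3/2)
q(Z) = -7*I*√7 (q(Z) = (-7)^(3/2) = -7*I*√7)
(q(88) + J)*(s + V) = (-7*I*√7 + 11002)*(40041 - 3036) = (11002 - 7*I*√7)*37005 = 407129010 - 259035*I*√7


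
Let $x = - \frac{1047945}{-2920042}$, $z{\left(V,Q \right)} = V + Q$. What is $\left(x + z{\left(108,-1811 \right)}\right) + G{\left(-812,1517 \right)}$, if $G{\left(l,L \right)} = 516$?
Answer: $- \frac{3465041909}{2920042} \approx -1186.6$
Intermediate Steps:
$z{\left(V,Q \right)} = Q + V$
$x = \frac{1047945}{2920042}$ ($x = \left(-1047945\right) \left(- \frac{1}{2920042}\right) = \frac{1047945}{2920042} \approx 0.35888$)
$\left(x + z{\left(108,-1811 \right)}\right) + G{\left(-812,1517 \right)} = \left(\frac{1047945}{2920042} + \left(-1811 + 108\right)\right) + 516 = \left(\frac{1047945}{2920042} - 1703\right) + 516 = - \frac{4971783581}{2920042} + 516 = - \frac{3465041909}{2920042}$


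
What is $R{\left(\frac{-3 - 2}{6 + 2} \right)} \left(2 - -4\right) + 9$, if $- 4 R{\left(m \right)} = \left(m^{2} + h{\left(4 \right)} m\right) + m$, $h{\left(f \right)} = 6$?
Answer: $\frac{1917}{128} \approx 14.977$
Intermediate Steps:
$R{\left(m \right)} = - \frac{7 m}{4} - \frac{m^{2}}{4}$ ($R{\left(m \right)} = - \frac{\left(m^{2} + 6 m\right) + m}{4} = - \frac{m^{2} + 7 m}{4} = - \frac{7 m}{4} - \frac{m^{2}}{4}$)
$R{\left(\frac{-3 - 2}{6 + 2} \right)} \left(2 - -4\right) + 9 = - \frac{\frac{-3 - 2}{6 + 2} \left(7 + \frac{-3 - 2}{6 + 2}\right)}{4} \left(2 - -4\right) + 9 = - \frac{- \frac{5}{8} \left(7 - \frac{5}{8}\right)}{4} \left(2 + 4\right) + 9 = - \frac{\left(-5\right) \frac{1}{8} \left(7 - \frac{5}{8}\right)}{4} \cdot 6 + 9 = \left(- \frac{1}{4}\right) \left(- \frac{5}{8}\right) \left(7 - \frac{5}{8}\right) 6 + 9 = \left(- \frac{1}{4}\right) \left(- \frac{5}{8}\right) \frac{51}{8} \cdot 6 + 9 = \frac{255}{256} \cdot 6 + 9 = \frac{765}{128} + 9 = \frac{1917}{128}$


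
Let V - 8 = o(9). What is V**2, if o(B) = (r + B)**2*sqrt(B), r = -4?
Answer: 6889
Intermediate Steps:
o(B) = sqrt(B)*(-4 + B)**2 (o(B) = (-4 + B)**2*sqrt(B) = sqrt(B)*(-4 + B)**2)
V = 83 (V = 8 + sqrt(9)*(-4 + 9)**2 = 8 + 3*5**2 = 8 + 3*25 = 8 + 75 = 83)
V**2 = 83**2 = 6889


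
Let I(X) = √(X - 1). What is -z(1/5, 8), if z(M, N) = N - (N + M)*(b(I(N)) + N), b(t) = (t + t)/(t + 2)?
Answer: 1438/15 - 164*√7/15 ≈ 66.940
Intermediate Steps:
I(X) = √(-1 + X)
b(t) = 2*t/(2 + t) (b(t) = (2*t)/(2 + t) = 2*t/(2 + t))
z(M, N) = N - (M + N)*(N + 2*√(-1 + N)/(2 + √(-1 + N))) (z(M, N) = N - (N + M)*(2*√(-1 + N)/(2 + √(-1 + N)) + N) = N - (M + N)*(N + 2*√(-1 + N)/(2 + √(-1 + N))))
-z(1/5, 8) = -(-2*√(-1 + 8)/5 - 2*8*√(-1 + 8) + 8*(2 + √(-1 + 8))*(1 - 1/5 - 1*8))/(2 + √(-1 + 8)) = -(-2*⅕*√7 - 2*8*√7 + 8*(2 + √7)*(1 - 1*⅕ - 8))/(2 + √7) = -(-2*√7/5 - 16*√7 + 8*(2 + √7)*(1 - ⅕ - 8))/(2 + √7) = -(-2*√7/5 - 16*√7 + 8*(2 + √7)*(-36/5))/(2 + √7) = -(-2*√7/5 - 16*√7 + (-576/5 - 288*√7/5))/(2 + √7) = -(-576/5 - 74*√7)/(2 + √7)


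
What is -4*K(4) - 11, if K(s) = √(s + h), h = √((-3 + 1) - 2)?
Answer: -11 - 4*√(4 + 2*I) ≈ -19.233 - 1.9435*I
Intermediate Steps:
h = 2*I (h = √(-2 - 2) = √(-4) = 2*I ≈ 2.0*I)
K(s) = √(s + 2*I)
-4*K(4) - 11 = -4*√(4 + 2*I) - 11 = -11 - 4*√(4 + 2*I)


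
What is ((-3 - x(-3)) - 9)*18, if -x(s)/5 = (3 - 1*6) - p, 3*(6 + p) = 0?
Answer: 54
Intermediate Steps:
p = -6 (p = -6 + (⅓)*0 = -6 + 0 = -6)
x(s) = -15 (x(s) = -5*((3 - 1*6) - 1*(-6)) = -5*((3 - 6) + 6) = -5*(-3 + 6) = -5*3 = -15)
((-3 - x(-3)) - 9)*18 = ((-3 - 1*(-15)) - 9)*18 = ((-3 + 15) - 9)*18 = (12 - 9)*18 = 3*18 = 54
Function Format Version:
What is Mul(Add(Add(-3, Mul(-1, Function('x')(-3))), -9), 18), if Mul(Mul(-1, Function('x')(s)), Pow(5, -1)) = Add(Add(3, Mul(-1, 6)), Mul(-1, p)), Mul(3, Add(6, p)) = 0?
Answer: 54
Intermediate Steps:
p = -6 (p = Add(-6, Mul(Rational(1, 3), 0)) = Add(-6, 0) = -6)
Function('x')(s) = -15 (Function('x')(s) = Mul(-5, Add(Add(3, Mul(-1, 6)), Mul(-1, -6))) = Mul(-5, Add(Add(3, -6), 6)) = Mul(-5, Add(-3, 6)) = Mul(-5, 3) = -15)
Mul(Add(Add(-3, Mul(-1, Function('x')(-3))), -9), 18) = Mul(Add(Add(-3, Mul(-1, -15)), -9), 18) = Mul(Add(Add(-3, 15), -9), 18) = Mul(Add(12, -9), 18) = Mul(3, 18) = 54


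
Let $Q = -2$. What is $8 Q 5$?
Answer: $-80$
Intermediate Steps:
$8 Q 5 = 8 \left(-2\right) 5 = \left(-16\right) 5 = -80$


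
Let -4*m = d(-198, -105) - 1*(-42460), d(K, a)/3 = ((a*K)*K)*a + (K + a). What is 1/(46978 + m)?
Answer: -4/1296525939 ≈ -3.0852e-9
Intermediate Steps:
d(K, a) = 3*K + 3*a + 3*K²*a² (d(K, a) = 3*(((a*K)*K)*a + (K + a)) = 3*(((K*a)*K)*a + (K + a)) = 3*((a*K²)*a + (K + a)) = 3*(K²*a² + (K + a)) = 3*(K + a + K²*a²) = 3*K + 3*a + 3*K²*a²)
m = -1296713851/4 (m = -((3*(-198) + 3*(-105) + 3*(-198)²*(-105)²) - 1*(-42460))/4 = -((-594 - 315 + 3*39204*11025) + 42460)/4 = -((-594 - 315 + 1296672300) + 42460)/4 = -(1296671391 + 42460)/4 = -¼*1296713851 = -1296713851/4 ≈ -3.2418e+8)
1/(46978 + m) = 1/(46978 - 1296713851/4) = 1/(-1296525939/4) = -4/1296525939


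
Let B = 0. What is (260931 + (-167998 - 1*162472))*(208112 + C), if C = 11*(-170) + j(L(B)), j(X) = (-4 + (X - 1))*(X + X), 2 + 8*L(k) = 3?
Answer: -458936885995/32 ≈ -1.4342e+10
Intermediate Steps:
L(k) = ⅛ (L(k) = -¼ + (⅛)*3 = -¼ + 3/8 = ⅛)
j(X) = 2*X*(-5 + X) (j(X) = (-4 + (-1 + X))*(2*X) = (-5 + X)*(2*X) = 2*X*(-5 + X))
C = -59879/32 (C = 11*(-170) + 2*(⅛)*(-5 + ⅛) = -1870 + 2*(⅛)*(-39/8) = -1870 - 39/32 = -59879/32 ≈ -1871.2)
(260931 + (-167998 - 1*162472))*(208112 + C) = (260931 + (-167998 - 1*162472))*(208112 - 59879/32) = (260931 + (-167998 - 162472))*(6599705/32) = (260931 - 330470)*(6599705/32) = -69539*6599705/32 = -458936885995/32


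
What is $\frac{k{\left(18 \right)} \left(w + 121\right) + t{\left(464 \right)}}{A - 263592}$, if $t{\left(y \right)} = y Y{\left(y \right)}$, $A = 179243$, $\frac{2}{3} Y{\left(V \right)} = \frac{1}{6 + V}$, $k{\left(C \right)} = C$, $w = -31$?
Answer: $- \frac{381048}{19822015} \approx -0.019223$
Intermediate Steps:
$Y{\left(V \right)} = \frac{3}{2 \left(6 + V\right)}$
$t{\left(y \right)} = \frac{3 y}{2 \left(6 + y\right)}$ ($t{\left(y \right)} = y \frac{3}{2 \left(6 + y\right)} = \frac{3 y}{2 \left(6 + y\right)}$)
$\frac{k{\left(18 \right)} \left(w + 121\right) + t{\left(464 \right)}}{A - 263592} = \frac{18 \left(-31 + 121\right) + \frac{3}{2} \cdot 464 \frac{1}{6 + 464}}{179243 - 263592} = \frac{18 \cdot 90 + \frac{3}{2} \cdot 464 \cdot \frac{1}{470}}{-84349} = \left(1620 + \frac{3}{2} \cdot 464 \cdot \frac{1}{470}\right) \left(- \frac{1}{84349}\right) = \left(1620 + \frac{348}{235}\right) \left(- \frac{1}{84349}\right) = \frac{381048}{235} \left(- \frac{1}{84349}\right) = - \frac{381048}{19822015}$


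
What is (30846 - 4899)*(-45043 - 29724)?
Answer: -1939979349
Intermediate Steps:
(30846 - 4899)*(-45043 - 29724) = 25947*(-74767) = -1939979349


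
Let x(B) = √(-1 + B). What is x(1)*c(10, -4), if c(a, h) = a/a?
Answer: 0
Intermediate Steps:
c(a, h) = 1
x(1)*c(10, -4) = √(-1 + 1)*1 = √0*1 = 0*1 = 0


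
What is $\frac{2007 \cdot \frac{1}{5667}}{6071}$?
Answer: $\frac{669}{11468119} \approx 5.8336 \cdot 10^{-5}$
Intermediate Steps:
$\frac{2007 \cdot \frac{1}{5667}}{6071} = 2007 \cdot \frac{1}{5667} \cdot \frac{1}{6071} = \frac{669}{1889} \cdot \frac{1}{6071} = \frac{669}{11468119}$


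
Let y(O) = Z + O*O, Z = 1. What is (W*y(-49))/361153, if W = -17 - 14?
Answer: -74462/361153 ≈ -0.20618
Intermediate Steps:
W = -31
y(O) = 1 + O**2 (y(O) = 1 + O*O = 1 + O**2)
(W*y(-49))/361153 = -31*(1 + (-49)**2)/361153 = -31*(1 + 2401)*(1/361153) = -31*2402*(1/361153) = -74462*1/361153 = -74462/361153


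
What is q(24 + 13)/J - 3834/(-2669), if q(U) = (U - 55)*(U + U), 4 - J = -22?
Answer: -1727712/34697 ≈ -49.794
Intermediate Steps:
J = 26 (J = 4 - 1*(-22) = 4 + 22 = 26)
q(U) = 2*U*(-55 + U) (q(U) = (-55 + U)*(2*U) = 2*U*(-55 + U))
q(24 + 13)/J - 3834/(-2669) = (2*(24 + 13)*(-55 + (24 + 13)))/26 - 3834/(-2669) = (2*37*(-55 + 37))*(1/26) - 3834*(-1/2669) = (2*37*(-18))*(1/26) + 3834/2669 = -1332*1/26 + 3834/2669 = -666/13 + 3834/2669 = -1727712/34697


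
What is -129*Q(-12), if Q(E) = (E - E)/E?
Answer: 0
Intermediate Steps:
Q(E) = 0 (Q(E) = 0/E = 0)
-129*Q(-12) = -129*0 = 0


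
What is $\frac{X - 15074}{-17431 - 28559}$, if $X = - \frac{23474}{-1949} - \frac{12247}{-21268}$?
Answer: $\frac{29729250673}{90778417080} \approx 0.32749$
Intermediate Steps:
$X = \frac{523114435}{41451332}$ ($X = \left(-23474\right) \left(- \frac{1}{1949}\right) - - \frac{12247}{21268} = \frac{23474}{1949} + \frac{12247}{21268} = \frac{523114435}{41451332} \approx 12.62$)
$\frac{X - 15074}{-17431 - 28559} = \frac{\frac{523114435}{41451332} - 15074}{-17431 - 28559} = - \frac{624314264133}{41451332 \left(-45990\right)} = \left(- \frac{624314264133}{41451332}\right) \left(- \frac{1}{45990}\right) = \frac{29729250673}{90778417080}$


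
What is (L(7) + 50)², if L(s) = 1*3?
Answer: 2809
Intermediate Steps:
L(s) = 3
(L(7) + 50)² = (3 + 50)² = 53² = 2809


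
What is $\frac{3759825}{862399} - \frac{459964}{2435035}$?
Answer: $\frac{8758632975239}{2099971748965} \approx 4.1708$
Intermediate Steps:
$\frac{3759825}{862399} - \frac{459964}{2435035} = \frac{8758632975239}{2099971748965}$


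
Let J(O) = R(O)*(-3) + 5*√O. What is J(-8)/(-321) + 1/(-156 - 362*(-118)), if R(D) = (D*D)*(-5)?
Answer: -19559573/6540268 - 10*I*√2/321 ≈ -2.9906 - 0.044056*I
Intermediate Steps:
R(D) = -5*D² (R(D) = D²*(-5) = -5*D²)
J(O) = 5*√O + 15*O² (J(O) = -5*O²*(-3) + 5*√O = 15*O² + 5*√O = 5*√O + 15*O²)
J(-8)/(-321) + 1/(-156 - 362*(-118)) = (5*√(-8) + 15*(-8)²)/(-321) + 1/(-156 - 362*(-118)) = (5*(2*I*√2) + 15*64)*(-1/321) - 1/118/(-518) = (10*I*√2 + 960)*(-1/321) - 1/518*(-1/118) = (960 + 10*I*√2)*(-1/321) + 1/61124 = (-320/107 - 10*I*√2/321) + 1/61124 = -19559573/6540268 - 10*I*√2/321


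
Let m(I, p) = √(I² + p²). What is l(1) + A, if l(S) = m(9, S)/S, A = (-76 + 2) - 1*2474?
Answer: -2548 + √82 ≈ -2538.9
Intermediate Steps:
A = -2548 (A = -74 - 2474 = -2548)
l(S) = √(81 + S²)/S (l(S) = √(9² + S²)/S = √(81 + S²)/S)
l(1) + A = √(81 + 1²)/1 - 2548 = 1*√(81 + 1) - 2548 = 1*√82 - 2548 = √82 - 2548 = -2548 + √82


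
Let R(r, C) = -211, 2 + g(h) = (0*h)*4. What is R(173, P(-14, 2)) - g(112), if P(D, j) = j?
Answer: -209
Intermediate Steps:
g(h) = -2 (g(h) = -2 + (0*h)*4 = -2 + 0*4 = -2 + 0 = -2)
R(173, P(-14, 2)) - g(112) = -211 - 1*(-2) = -211 + 2 = -209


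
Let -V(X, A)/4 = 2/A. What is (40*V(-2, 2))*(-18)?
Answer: 2880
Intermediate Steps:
V(X, A) = -8/A
(40*V(-2, 2))*(-18) = (40*(-8/2))*(-18) = (40*(-8*1/2))*(-18) = (40*(-4))*(-18) = -160*(-18) = 2880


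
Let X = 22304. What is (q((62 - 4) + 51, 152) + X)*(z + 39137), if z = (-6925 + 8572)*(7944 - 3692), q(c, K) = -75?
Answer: 156540641449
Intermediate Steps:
z = 7003044 (z = 1647*4252 = 7003044)
(q((62 - 4) + 51, 152) + X)*(z + 39137) = (-75 + 22304)*(7003044 + 39137) = 22229*7042181 = 156540641449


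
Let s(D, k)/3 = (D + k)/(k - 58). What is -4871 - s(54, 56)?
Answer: -4706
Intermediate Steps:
s(D, k) = 3*(D + k)/(-58 + k) (s(D, k) = 3*((D + k)/(k - 58)) = 3*((D + k)/(-58 + k)) = 3*(D + k)/(-58 + k))
-4871 - s(54, 56) = -4871 - 3*(54 + 56)/(-58 + 56) = -4871 - 3*110/(-2) = -4871 - 3*(-1)*110/2 = -4871 - 1*(-165) = -4871 + 165 = -4706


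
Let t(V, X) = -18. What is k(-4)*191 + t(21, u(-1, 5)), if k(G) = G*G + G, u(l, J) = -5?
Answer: 2274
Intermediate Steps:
k(G) = G + G**2 (k(G) = G**2 + G = G + G**2)
k(-4)*191 + t(21, u(-1, 5)) = -4*(1 - 4)*191 - 18 = -4*(-3)*191 - 18 = 12*191 - 18 = 2292 - 18 = 2274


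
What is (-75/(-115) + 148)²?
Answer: 11689561/529 ≈ 22097.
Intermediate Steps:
(-75/(-115) + 148)² = (-75*(-1/115) + 148)² = (15/23 + 148)² = (3419/23)² = 11689561/529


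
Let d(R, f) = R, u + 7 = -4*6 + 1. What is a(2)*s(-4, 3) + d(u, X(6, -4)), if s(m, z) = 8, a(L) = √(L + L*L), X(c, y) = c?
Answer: -30 + 8*√6 ≈ -10.404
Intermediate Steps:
u = -30 (u = -7 + (-4*6 + 1) = -7 + (-24 + 1) = -7 - 23 = -30)
a(L) = √(L + L²)
a(2)*s(-4, 3) + d(u, X(6, -4)) = √(2*(1 + 2))*8 - 30 = √(2*3)*8 - 30 = √6*8 - 30 = 8*√6 - 30 = -30 + 8*√6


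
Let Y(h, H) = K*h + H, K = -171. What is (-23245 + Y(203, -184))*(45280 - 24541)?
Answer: -1205806938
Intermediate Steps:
Y(h, H) = H - 171*h (Y(h, H) = -171*h + H = H - 171*h)
(-23245 + Y(203, -184))*(45280 - 24541) = (-23245 + (-184 - 171*203))*(45280 - 24541) = (-23245 + (-184 - 34713))*20739 = (-23245 - 34897)*20739 = -58142*20739 = -1205806938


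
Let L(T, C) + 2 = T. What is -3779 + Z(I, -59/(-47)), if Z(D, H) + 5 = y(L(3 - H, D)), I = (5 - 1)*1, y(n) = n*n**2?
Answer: -392867960/103823 ≈ -3784.0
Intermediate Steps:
L(T, C) = -2 + T
y(n) = n**3
I = 4 (I = 4*1 = 4)
Z(D, H) = -5 + (1 - H)**3 (Z(D, H) = -5 + (-2 + (3 - H))**3 = -5 + (1 - H)**3)
-3779 + Z(I, -59/(-47)) = -3779 + (-5 - (-1 - 59/(-47))**3) = -3779 + (-5 - (-1 - 59*(-1/47))**3) = -3779 + (-5 - (-1 + 59/47)**3) = -3779 + (-5 - (12/47)**3) = -3779 + (-5 - 1*1728/103823) = -3779 + (-5 - 1728/103823) = -3779 - 520843/103823 = -392867960/103823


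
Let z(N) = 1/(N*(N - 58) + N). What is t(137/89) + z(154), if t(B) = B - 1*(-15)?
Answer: 21988825/1329482 ≈ 16.539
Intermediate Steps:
z(N) = 1/(N + N*(-58 + N)) (z(N) = 1/(N*(-58 + N) + N) = 1/(N + N*(-58 + N)))
t(B) = 15 + B (t(B) = B + 15 = 15 + B)
t(137/89) + z(154) = (15 + 137/89) + 1/(154*(-57 + 154)) = (15 + 137*(1/89)) + (1/154)/97 = (15 + 137/89) + (1/154)*(1/97) = 1472/89 + 1/14938 = 21988825/1329482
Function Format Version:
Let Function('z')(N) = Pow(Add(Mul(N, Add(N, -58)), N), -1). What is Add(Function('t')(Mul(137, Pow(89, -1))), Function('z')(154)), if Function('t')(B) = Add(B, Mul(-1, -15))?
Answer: Rational(21988825, 1329482) ≈ 16.539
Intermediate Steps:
Function('z')(N) = Pow(Add(N, Mul(N, Add(-58, N))), -1) (Function('z')(N) = Pow(Add(Mul(N, Add(-58, N)), N), -1) = Pow(Add(N, Mul(N, Add(-58, N))), -1))
Function('t')(B) = Add(15, B) (Function('t')(B) = Add(B, 15) = Add(15, B))
Add(Function('t')(Mul(137, Pow(89, -1))), Function('z')(154)) = Add(Add(15, Mul(137, Pow(89, -1))), Mul(Pow(154, -1), Pow(Add(-57, 154), -1))) = Add(Add(15, Mul(137, Rational(1, 89))), Mul(Rational(1, 154), Pow(97, -1))) = Add(Add(15, Rational(137, 89)), Mul(Rational(1, 154), Rational(1, 97))) = Add(Rational(1472, 89), Rational(1, 14938)) = Rational(21988825, 1329482)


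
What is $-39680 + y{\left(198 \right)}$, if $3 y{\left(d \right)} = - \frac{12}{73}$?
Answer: $- \frac{2896644}{73} \approx -39680.0$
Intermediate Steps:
$y{\left(d \right)} = - \frac{4}{73}$ ($y{\left(d \right)} = \frac{\left(-12\right) \frac{1}{73}}{3} = \frac{1}{3} \left(- \frac{12}{73}\right) = - \frac{4}{73}$)
$-39680 + y{\left(198 \right)} = -39680 - \frac{4}{73} = - \frac{2896644}{73}$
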